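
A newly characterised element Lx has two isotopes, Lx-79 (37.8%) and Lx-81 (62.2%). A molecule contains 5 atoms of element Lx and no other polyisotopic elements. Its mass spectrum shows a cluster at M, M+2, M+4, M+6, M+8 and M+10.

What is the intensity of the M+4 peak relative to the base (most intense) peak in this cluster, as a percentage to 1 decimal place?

60.8%

Binomial terms of (0.378 + 0.622)^5: M 0.0077, M+2 0.0635, M+4 0.2090, M+6 0.3438, M+8 0.2829, M+10 0.0931 → M+6 is the base peak.
P(M+6) = C(5,3) × 0.378^2 × 0.622^3 = 10 × 0.142884 × 0.24064185 = 0.343839 (base)
P(M+4) = C(5,2) × 0.378^3 × 0.622^2 = 10 × 0.05401015 × 0.386884 = 0.208957
Relative intensity = 0.208957 / 0.343839 × 100 = 60.8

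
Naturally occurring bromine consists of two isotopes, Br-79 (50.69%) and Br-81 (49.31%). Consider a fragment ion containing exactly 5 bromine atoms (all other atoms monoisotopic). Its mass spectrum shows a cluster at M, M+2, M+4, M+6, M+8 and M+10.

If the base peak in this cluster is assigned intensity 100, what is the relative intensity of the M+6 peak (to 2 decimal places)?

97.28

Binomial terms of (0.5069 + 0.4931)^5: M 0.0335, M+2 0.1628, M+4 0.3167, M+6 0.3081, M+8 0.1498, M+10 0.0292 → M+4 is the base peak.
P(M+4) = C(5,2) × 0.5069^3 × 0.4931^2 = 10 × 0.13024674 × 0.24314761 = 0.316692 (base)
P(M+6) = C(5,3) × 0.5069^2 × 0.4931^3 = 10 × 0.25694761 × 0.11989609 = 0.308070
Relative intensity = 0.308070 / 0.316692 × 100 = 97.28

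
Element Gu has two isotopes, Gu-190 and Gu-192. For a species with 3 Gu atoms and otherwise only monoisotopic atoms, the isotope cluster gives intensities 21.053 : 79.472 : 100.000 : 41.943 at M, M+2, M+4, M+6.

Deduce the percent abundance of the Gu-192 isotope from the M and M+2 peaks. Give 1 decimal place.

If p is the fraction of Gu that is Gu-190, then I(M+2)/I(M) = [C(3,1)·p^2·(1−p)] / p^3 = 3·(1−p)/p = 79.472/21.053 = 3.7749
(1−p)/p = 3.7749/3 = 1.2583  ⇒  p = 1/(1 + 1.2583) = 0.4428
Gu-190: 44.3%, Gu-192: 55.7%.

55.7%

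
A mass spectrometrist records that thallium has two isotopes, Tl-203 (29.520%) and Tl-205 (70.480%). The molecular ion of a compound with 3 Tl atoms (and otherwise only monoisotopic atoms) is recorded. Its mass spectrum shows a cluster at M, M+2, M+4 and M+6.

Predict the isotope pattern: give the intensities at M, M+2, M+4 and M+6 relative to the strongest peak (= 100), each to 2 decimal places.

Expanding (0.29520 + 0.70480)^3:
P(M) = 0.29520^3 = 0.025725
P(M+2) = 3 × 0.29520^2 × 0.70480^1 = 0.184255
P(M+4) = 3 × 0.29520^1 × 0.70480^2 = 0.439916
P(M+6) = 0.70480^3 = 0.350104
The M+4 peak is largest (0.439916); scaling to 100 gives 5.85 : 41.88 : 100.00 : 79.58.

5.85 : 41.88 : 100.00 : 79.58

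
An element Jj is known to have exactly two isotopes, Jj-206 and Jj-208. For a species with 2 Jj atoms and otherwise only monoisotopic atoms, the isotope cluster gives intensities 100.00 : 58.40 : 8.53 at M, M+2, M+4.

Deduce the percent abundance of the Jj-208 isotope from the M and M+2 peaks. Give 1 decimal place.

Let p = fractional abundance of Jj-206. I(M+2)/I(M) = [C(2,1)·p^1·(1−p)] / p^2 = 2·(1−p)/p = 58.40/100.00 = 0.5840
(1−p)/p = 0.5840/2 = 0.2920  ⇒  p = 1/(1 + 0.2920) = 0.7740
Jj-206: 77.4%, Jj-208: 22.6%.

22.6%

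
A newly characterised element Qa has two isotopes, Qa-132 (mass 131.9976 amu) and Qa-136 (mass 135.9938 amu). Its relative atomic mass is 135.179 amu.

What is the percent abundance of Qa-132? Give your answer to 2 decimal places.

20.39%

Writing the weighted mean with unknown fraction x of Qa-132:
131.9976·x + 135.9938·(1 − x) = 135.179
(131.9976 − 135.9938)·x = 135.179 − 135.9938
x = -0.8148 / -3.9962 = 0.20389 → 20.39% Qa-132, 79.61% Qa-136.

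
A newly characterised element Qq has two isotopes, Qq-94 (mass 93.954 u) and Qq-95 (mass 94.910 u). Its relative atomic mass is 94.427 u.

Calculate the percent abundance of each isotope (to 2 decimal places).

Qq-94: 50.52%, Qq-95: 49.48%

Let x be the fractional abundance of Qq-94; then Qq-95 has abundance 1 − x.
93.954·x + 94.910·(1 − x) = 94.427
(93.954 − 94.910)·x = 94.427 − 94.910
x = -0.483 / -0.956 = 0.50523 → 50.52% Qq-94, 49.48% Qq-95.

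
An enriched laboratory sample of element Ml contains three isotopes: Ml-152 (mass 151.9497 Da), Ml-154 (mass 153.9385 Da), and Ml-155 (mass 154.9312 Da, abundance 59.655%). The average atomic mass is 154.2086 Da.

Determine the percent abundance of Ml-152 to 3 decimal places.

16.195%

The remaining 40.345% is split between Ml-152 (fraction x) and Ml-154 (fraction 0.40345 − x).
Substituting: 151.9497x + 153.9385(0.40345 − x) = 61.78439264
(151.9497 − 153.9385)x = -0.322095185  ⇒  x = 0.16195, y = 0.24150
Ml-152: 16.195%, Ml-154: 24.150%.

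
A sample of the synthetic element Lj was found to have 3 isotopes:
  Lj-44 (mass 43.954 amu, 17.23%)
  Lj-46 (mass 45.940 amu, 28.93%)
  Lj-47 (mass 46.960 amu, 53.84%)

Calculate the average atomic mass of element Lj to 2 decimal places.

Weight each isotope mass by its fractional abundance: 0.1723 × 43.954 + 0.2893 × 45.940 + 0.5384 × 46.960
= 7.5733 + 13.2904 + 25.2833 = 46.1470 amu

46.15 amu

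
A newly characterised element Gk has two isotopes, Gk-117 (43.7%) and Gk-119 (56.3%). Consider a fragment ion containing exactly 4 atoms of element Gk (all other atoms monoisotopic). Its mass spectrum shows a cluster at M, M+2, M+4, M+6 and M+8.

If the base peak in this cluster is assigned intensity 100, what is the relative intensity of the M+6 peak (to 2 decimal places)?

Binomial terms of (0.437 + 0.563)^4: M 0.0365, M+2 0.1879, M+4 0.3632, M+6 0.3119, M+8 0.1005 → M+4 is the base peak.
P(M+4) = C(4,2) × 0.437^2 × 0.563^2 = 6 × 0.190969 × 0.316969 = 0.363188 (base)
P(M+6) = C(4,3) × 0.437^1 × 0.563^3 = 4 × 0.4370 × 0.17845355 = 0.311937
Relative intensity = 0.311937 / 0.363188 × 100 = 85.89

85.89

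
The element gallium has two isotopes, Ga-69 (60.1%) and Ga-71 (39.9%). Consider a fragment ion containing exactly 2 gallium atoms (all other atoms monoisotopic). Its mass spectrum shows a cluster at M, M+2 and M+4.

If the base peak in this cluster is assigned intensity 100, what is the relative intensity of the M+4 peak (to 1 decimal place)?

33.2

(0.601 + 0.399)^2 gives M 0.3612, M+2 0.4796, M+4 0.1592; the largest is M+2.
P(M+2) = C(2,1) × 0.601^1 × 0.399^1 = 2 × 0.6010 × 0.3990 = 0.479598 (base)
P(M+4) = C(2,2) × 0.601^0 × 0.399^2 = 1 × 1.0000 × 0.159201 = 0.159201
Relative intensity = 0.159201 / 0.479598 × 100 = 33.2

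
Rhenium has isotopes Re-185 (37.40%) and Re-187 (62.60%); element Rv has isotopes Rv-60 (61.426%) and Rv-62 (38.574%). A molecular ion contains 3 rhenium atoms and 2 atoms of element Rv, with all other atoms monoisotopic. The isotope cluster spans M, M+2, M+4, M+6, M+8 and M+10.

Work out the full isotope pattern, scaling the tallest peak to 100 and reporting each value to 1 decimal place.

Rhenium pattern (n=3): 0.05231362 : 0.26268713 : 0.43968487 : 0.24531438
Element Rv pattern (n=2): 0.37731535 : 0.4738893 : 0.14879535
Convolve the two distributions (both contribute in 2-u steps):
  M: 0.05231362×0.37731535 = 0.019739
  M+2: 0.05231362×0.4738893 + 0.26268713×0.37731535 = 0.123907
  M+4: 0.05231362×0.14879535 + 0.26268713×0.4738893 + 0.43968487×0.37731535 = 0.298168
  M+6: 0.26268713×0.14879535 + 0.43968487×0.4738893 + 0.24531438×0.37731535 = 0.340009
  M+8: 0.43968487×0.14879535 + 0.24531438×0.4738893 = 0.181675
  M+10: 0.24531438×0.14879535 = 0.036502
Scale to base peak (0.340009) = 100: 5.8 : 36.4 : 87.7 : 100.0 : 53.4 : 10.7

5.8 : 36.4 : 87.7 : 100.0 : 53.4 : 10.7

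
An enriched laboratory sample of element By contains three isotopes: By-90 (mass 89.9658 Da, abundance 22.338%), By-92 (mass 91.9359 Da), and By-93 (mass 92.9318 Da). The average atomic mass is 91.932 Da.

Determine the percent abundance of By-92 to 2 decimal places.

The remaining 77.662% is split between By-92 (fraction x) and By-93 (fraction 0.77662 − x).
Substituting: 91.9359x + 92.9318(0.77662 − x) = 71.835439596
(91.9359 − 92.9318)x = -0.33725492  ⇒  x = 0.33864, y = 0.43798
By-92: 33.86%, By-93: 43.80%.

33.86%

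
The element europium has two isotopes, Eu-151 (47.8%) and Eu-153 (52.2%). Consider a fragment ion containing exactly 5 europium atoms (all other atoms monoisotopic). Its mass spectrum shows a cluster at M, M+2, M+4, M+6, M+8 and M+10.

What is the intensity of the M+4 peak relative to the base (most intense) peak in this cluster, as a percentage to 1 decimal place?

Binomial terms of (0.478 + 0.522)^5: M 0.0250, M+2 0.1363, M+4 0.2976, M+6 0.3250, M+8 0.1775, M+10 0.0388 → M+6 is the base peak.
P(M+6) = C(5,3) × 0.478^2 × 0.522^3 = 10 × 0.228484 × 0.14223665 = 0.324988 (base)
P(M+4) = C(5,2) × 0.478^3 × 0.522^2 = 10 × 0.10921535 × 0.272484 = 0.297594
Relative intensity = 0.297594 / 0.324988 × 100 = 91.6

91.6%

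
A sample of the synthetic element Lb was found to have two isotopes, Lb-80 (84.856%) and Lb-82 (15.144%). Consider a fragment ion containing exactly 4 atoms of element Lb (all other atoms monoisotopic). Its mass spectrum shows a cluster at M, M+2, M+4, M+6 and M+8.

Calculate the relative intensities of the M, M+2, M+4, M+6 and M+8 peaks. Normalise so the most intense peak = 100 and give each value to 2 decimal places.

Each Lb atom is independently Lb-80 (p = 0.84856) or Lb-82 (q = 0.15144); the cluster is the binomial expansion (p + q)^4.
P(M) = 0.84856^4 = 0.518478
P(M+2) = 4 × 0.84856^3 × 0.15144^1 = 0.370125
P(M+4) = 6 × 0.84856^2 × 0.15144^2 = 0.099083
P(M+6) = 4 × 0.84856^1 × 0.15144^3 = 0.011789
P(M+8) = 0.15144^4 = 0.000526
The M peak is largest (0.518478); scaling to 100 gives 100.00 : 71.39 : 19.11 : 2.27 : 0.10.

100.00 : 71.39 : 19.11 : 2.27 : 0.10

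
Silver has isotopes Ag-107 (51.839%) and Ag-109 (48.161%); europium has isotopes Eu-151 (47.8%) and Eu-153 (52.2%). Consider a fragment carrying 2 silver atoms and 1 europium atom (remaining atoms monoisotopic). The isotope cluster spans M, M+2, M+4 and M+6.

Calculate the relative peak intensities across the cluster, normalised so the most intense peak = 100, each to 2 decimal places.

33.90 : 100.00 : 98.04 : 31.95

Silver pattern (n=2): 0.26872819 : 0.49932362 : 0.23194819
Europium pattern (n=1): 0.4780 : 0.5220
Convolve the two distributions (both contribute in 2-u steps):
  M: 0.26872819×0.4780 = 0.128452
  M+2: 0.26872819×0.5220 + 0.49932362×0.4780 = 0.378953
  M+4: 0.49932362×0.5220 + 0.23194819×0.4780 = 0.371518
  M+6: 0.23194819×0.5220 = 0.121077
Scale to base peak (0.378953) = 100: 33.90 : 100.00 : 98.04 : 31.95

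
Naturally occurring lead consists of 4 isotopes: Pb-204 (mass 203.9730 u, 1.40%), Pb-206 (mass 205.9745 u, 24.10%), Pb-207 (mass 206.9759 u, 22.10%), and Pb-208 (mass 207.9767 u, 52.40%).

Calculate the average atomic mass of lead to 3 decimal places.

Average mass = Σ (abundance × isotope mass) = 0.0140 × 203.9730 + 0.2410 × 205.9745 + 0.2210 × 206.9759 + 0.5240 × 207.9767
= 2.85562 + 49.63985 + 45.74167 + 108.97979 = 207.21693 u

207.217 u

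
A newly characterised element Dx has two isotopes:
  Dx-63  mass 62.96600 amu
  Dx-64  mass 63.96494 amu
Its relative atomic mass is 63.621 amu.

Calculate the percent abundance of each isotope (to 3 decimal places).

Dx-63: 34.430%, Dx-64: 65.570%

Let x be the fractional abundance of Dx-63; then Dx-64 has abundance 1 − x.
62.96600·x + 63.96494·(1 − x) = 63.621
(62.96600 − 63.96494)·x = 63.621 − 63.96494
x = -0.34394 / -0.99894 = 0.34430 → 34.430% Dx-63, 65.570% Dx-64.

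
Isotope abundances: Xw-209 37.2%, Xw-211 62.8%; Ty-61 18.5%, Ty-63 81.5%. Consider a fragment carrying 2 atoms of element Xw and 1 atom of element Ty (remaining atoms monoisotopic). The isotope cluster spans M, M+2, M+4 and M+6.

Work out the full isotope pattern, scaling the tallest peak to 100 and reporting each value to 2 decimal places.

5.64 : 43.90 : 100.00 : 70.84

Element Xw pattern (n=2): 0.138384 : 0.467232 : 0.394384
Element Ty pattern (n=1): 0.1850 : 0.8150
Convolve the two distributions (both contribute in 2-u steps):
  M: 0.138384×0.1850 = 0.025601
  M+2: 0.138384×0.8150 + 0.467232×0.1850 = 0.199221
  M+4: 0.467232×0.8150 + 0.394384×0.1850 = 0.453755
  M+6: 0.394384×0.8150 = 0.321423
Scale to base peak (0.453755) = 100: 5.64 : 43.90 : 100.00 : 70.84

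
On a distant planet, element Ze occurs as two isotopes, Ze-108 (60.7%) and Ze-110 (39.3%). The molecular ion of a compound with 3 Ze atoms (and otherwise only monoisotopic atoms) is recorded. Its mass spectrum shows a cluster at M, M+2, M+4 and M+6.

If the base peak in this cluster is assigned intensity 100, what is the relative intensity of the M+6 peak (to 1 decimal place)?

Binomial terms of (0.607 + 0.393)^3: M 0.2236, M+2 0.4344, M+4 0.2813, M+6 0.0607 → M+2 is the base peak.
P(M+2) = C(3,1) × 0.607^2 × 0.393^1 = 3 × 0.368449 × 0.3930 = 0.434401 (base)
P(M+6) = C(3,3) × 0.607^0 × 0.393^3 = 1 × 1.0000 × 0.06069846 = 0.060698
Relative intensity = 0.060698 / 0.434401 × 100 = 14.0

14.0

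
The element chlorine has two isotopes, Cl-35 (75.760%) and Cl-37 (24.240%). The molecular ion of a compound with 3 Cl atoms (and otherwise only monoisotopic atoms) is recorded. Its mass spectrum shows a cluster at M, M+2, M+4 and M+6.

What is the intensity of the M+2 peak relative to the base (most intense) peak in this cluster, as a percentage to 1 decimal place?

96.0%

(0.75760 + 0.24240)^3 gives M 0.4348, M+2 0.4174, M+4 0.1335, M+6 0.0142; the largest is M.
P(M) = C(3,0) × 0.75760^3 × 0.24240^0 = 1 × 0.4348304 × 1.0000 = 0.434830 (base)
P(M+2) = C(3,1) × 0.75760^2 × 0.24240^1 = 3 × 0.57395776 × 0.2424 = 0.417382
Relative intensity = 0.417382 / 0.434830 × 100 = 96.0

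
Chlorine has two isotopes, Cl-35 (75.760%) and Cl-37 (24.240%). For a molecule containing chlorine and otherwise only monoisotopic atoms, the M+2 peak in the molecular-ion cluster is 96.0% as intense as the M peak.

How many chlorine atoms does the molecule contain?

3

With n Cl atoms, P(M+2)/P(M) = C(n,1)·p^(n−1)q / p^n = n·q/p = n · 0.24240/0.75760.
n = 0.960 × 0.75760/0.24240 = 3.00 ≈ 3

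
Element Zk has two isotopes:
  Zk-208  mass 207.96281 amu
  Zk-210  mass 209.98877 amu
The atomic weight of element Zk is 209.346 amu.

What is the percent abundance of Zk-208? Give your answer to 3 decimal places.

Writing the weighted mean with unknown fraction x of Zk-208:
207.96281·x + 209.98877·(1 − x) = 209.346
(207.96281 − 209.98877)·x = 209.346 − 209.98877
x = -0.64277 / -2.02596 = 0.31727 → 31.727% Zk-208, 68.273% Zk-210.

31.727%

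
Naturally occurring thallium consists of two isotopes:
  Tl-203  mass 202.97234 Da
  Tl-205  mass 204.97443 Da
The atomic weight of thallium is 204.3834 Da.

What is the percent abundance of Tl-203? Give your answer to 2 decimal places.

With x = fraction of Tl-203 (so Tl-205 is 1 − x):
202.97234·x + 204.97443·(1 − x) = 204.3834
(202.97234 − 204.97443)·x = 204.3834 − 204.97443
x = -0.59103 / -2.00209 = 0.29521 → 29.52% Tl-203, 70.48% Tl-205.

29.52%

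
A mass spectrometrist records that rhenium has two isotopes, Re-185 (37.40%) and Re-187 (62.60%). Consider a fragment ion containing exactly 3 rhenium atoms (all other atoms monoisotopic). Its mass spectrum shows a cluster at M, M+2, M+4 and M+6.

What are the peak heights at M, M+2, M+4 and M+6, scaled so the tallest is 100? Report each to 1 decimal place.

11.9 : 59.7 : 100.0 : 55.8

Each Re atom is independently Re-185 (p = 0.3740) or Re-187 (q = 0.6260); the cluster is the binomial expansion (p + q)^3.
P(M) = 0.3740^3 = 0.052314
P(M+2) = 3 × 0.3740^2 × 0.6260^1 = 0.262687
P(M+4) = 3 × 0.3740^1 × 0.6260^2 = 0.439685
P(M+6) = 0.6260^3 = 0.245314
The M+4 peak is largest (0.439685); scaling to 100 gives 11.9 : 59.7 : 100.0 : 55.8.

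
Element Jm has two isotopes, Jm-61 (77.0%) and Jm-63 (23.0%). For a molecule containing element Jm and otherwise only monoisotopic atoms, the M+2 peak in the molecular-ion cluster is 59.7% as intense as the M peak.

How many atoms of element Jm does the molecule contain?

For n independent Jm atoms, I(M+2)/I(M) = n · (abundance Jm-63) / (abundance Jm-61) = n · 0.230/0.770.
n = 0.597 × 0.770/0.230 = 2.00 ≈ 2

2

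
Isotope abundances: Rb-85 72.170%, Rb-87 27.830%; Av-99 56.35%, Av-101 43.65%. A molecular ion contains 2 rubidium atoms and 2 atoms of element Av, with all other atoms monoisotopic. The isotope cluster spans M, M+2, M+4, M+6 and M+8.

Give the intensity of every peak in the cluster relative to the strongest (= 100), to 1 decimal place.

43.1 : 100.0 : 83.8 : 29.9 : 3.8

Rubidium pattern (n=2): 0.52085089 : 0.40169822 : 0.07745089
Element Av pattern (n=2): 0.31753225 : 0.4919355 : 0.19053225
Convolve the two distributions (both contribute in 2-u steps):
  M: 0.52085089×0.31753225 = 0.165387
  M+2: 0.52085089×0.4919355 + 0.40169822×0.31753225 = 0.383777
  M+4: 0.52085089×0.19053225 + 0.40169822×0.4919355 + 0.07745089×0.31753225 = 0.321442
  M+6: 0.40169822×0.19053225 + 0.07745089×0.4919355 = 0.114637
  M+8: 0.07745089×0.19053225 = 0.014757
Scale to base peak (0.383777) = 100: 43.1 : 100.0 : 83.8 : 29.9 : 3.8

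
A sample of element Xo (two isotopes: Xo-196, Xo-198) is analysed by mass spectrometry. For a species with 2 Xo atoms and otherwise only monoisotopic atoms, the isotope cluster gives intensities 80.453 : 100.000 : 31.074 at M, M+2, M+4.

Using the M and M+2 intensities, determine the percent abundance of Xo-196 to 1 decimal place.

If p is the fraction of Xo that is Xo-196, then I(M+2)/I(M) = [C(2,1)·p^1·(1−p)] / p^2 = 2·(1−p)/p = 100.000/80.453 = 1.2430
(1−p)/p = 1.2430/2 = 0.6215  ⇒  p = 1/(1 + 0.6215) = 0.6167
Xo-196: 61.7%, Xo-198: 38.3%.

61.7%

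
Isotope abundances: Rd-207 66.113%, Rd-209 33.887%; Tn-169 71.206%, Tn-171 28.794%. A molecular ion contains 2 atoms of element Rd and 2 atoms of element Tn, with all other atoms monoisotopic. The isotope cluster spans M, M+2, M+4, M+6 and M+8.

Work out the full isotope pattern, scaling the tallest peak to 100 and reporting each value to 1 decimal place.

54.5 : 100.0 : 68.5 : 20.7 : 2.3

Element Rd pattern (n=2): 0.43709288 : 0.44807425 : 0.11483288
Element Tn pattern (n=2): 0.50702944 : 0.41006111 : 0.08290944
Convolve the two distributions (both contribute in 2-u steps):
  M: 0.43709288×0.50702944 = 0.221619
  M+2: 0.43709288×0.41006111 + 0.44807425×0.50702944 = 0.406422
  M+4: 0.43709288×0.08290944 + 0.44807425×0.41006111 + 0.11483288×0.50702944 = 0.278201
  M+6: 0.44807425×0.08290944 + 0.11483288×0.41006111 = 0.084238
  M+8: 0.11483288×0.08290944 = 0.009521
Scale to base peak (0.406422) = 100: 54.5 : 100.0 : 68.5 : 20.7 : 2.3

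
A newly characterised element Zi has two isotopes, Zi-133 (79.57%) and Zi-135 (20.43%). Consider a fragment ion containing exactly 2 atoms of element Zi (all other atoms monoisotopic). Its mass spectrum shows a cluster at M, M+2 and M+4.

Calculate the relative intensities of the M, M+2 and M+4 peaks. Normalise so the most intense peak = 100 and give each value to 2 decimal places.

The 2 Zi atoms are independent, so intensities follow the terms of (0.7957 + 0.2043)^2.
P(M) = 0.7957^2 = 0.633138
P(M+2) = 2 × 0.7957^1 × 0.2043^1 = 0.325123
P(M+4) = 0.2043^2 = 0.041738
The M peak is largest (0.633138); scaling to 100 gives 100.00 : 51.35 : 6.59.

100.00 : 51.35 : 6.59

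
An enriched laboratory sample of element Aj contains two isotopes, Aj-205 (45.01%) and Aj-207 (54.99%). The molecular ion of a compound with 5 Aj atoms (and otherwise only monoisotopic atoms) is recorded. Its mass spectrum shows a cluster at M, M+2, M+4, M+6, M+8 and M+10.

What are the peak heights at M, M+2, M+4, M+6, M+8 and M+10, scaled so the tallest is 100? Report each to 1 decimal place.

Each Aj atom is independently Aj-205 (p = 0.4501) or Aj-207 (q = 0.5499); the cluster is the binomial expansion (p + q)^5.
P(M) = 0.4501^5 = 0.018473
P(M+2) = 5 × 0.4501^4 × 0.5499^1 = 0.112847
P(M+4) = 10 × 0.4501^3 × 0.5499^2 = 0.275737
P(M+6) = 10 × 0.4501^2 × 0.5499^3 = 0.336875
P(M+8) = 5 × 0.4501^1 × 0.5499^4 = 0.205785
P(M+10) = 0.5499^5 = 0.050283
The M+6 peak is largest (0.336875); scaling to 100 gives 5.5 : 33.5 : 81.9 : 100.0 : 61.1 : 14.9.

5.5 : 33.5 : 81.9 : 100.0 : 61.1 : 14.9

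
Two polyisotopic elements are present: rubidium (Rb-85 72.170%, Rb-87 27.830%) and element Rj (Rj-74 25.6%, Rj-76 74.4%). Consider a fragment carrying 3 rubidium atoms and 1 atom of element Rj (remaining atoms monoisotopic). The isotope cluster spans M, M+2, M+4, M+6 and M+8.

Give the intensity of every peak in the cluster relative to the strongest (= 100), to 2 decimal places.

Rubidium pattern (n=3): 0.37589809 : 0.43485841 : 0.16768892 : 0.02155458
Element Rj pattern (n=1): 0.2560 : 0.7440
Convolve the two distributions (both contribute in 2-u steps):
  M: 0.37589809×0.2560 = 0.096230
  M+2: 0.37589809×0.7440 + 0.43485841×0.2560 = 0.390992
  M+4: 0.43485841×0.7440 + 0.16768892×0.2560 = 0.366463
  M+6: 0.16768892×0.7440 + 0.02155458×0.2560 = 0.130279
  M+8: 0.02155458×0.7440 = 0.016037
Scale to base peak (0.390992) = 100: 24.61 : 100.00 : 93.73 : 33.32 : 4.10

24.61 : 100.00 : 93.73 : 33.32 : 4.10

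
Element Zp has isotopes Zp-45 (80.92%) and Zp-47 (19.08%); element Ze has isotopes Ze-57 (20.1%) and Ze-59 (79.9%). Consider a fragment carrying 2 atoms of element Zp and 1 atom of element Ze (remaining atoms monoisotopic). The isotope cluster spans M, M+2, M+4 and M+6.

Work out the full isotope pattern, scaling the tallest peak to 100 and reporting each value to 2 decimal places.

22.49 : 100.00 : 43.41 : 4.97

Element Zp pattern (n=2): 0.65480464 : 0.30879072 : 0.03640464
Element Ze pattern (n=1): 0.2010 : 0.7990
Convolve the two distributions (both contribute in 2-u steps):
  M: 0.65480464×0.2010 = 0.131616
  M+2: 0.65480464×0.7990 + 0.30879072×0.2010 = 0.585256
  M+4: 0.30879072×0.7990 + 0.03640464×0.2010 = 0.254041
  M+6: 0.03640464×0.7990 = 0.029087
Scale to base peak (0.585256) = 100: 22.49 : 100.00 : 43.41 : 4.97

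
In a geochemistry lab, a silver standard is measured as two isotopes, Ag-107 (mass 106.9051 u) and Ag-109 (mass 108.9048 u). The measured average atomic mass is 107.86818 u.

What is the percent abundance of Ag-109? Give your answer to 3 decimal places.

48.161%

With x = fraction of Ag-107 (so Ag-109 is 1 − x):
106.9051·x + 108.9048·(1 − x) = 107.86818
(106.9051 − 108.9048)·x = 107.86818 − 108.9048
x = -1.03662 / -1.9997 = 0.51839 → 51.839% Ag-107, 48.161% Ag-109.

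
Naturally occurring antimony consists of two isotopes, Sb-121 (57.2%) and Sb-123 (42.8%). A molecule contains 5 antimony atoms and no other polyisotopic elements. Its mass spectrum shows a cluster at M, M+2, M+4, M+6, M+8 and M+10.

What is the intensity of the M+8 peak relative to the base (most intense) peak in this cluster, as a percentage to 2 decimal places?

27.99%

Term probabilities: M 0.0612, M+2 0.2291, M+4 0.3428, M+6 0.2565, M+8 0.0960, M+10 0.0144. Base peak = M+4.
P(M+4) = C(5,2) × 0.572^3 × 0.428^2 = 10 × 0.18714925 × 0.183184 = 0.342827 (base)
P(M+8) = C(5,4) × 0.572^1 × 0.428^4 = 5 × 0.5720 × 0.03355638 = 0.095971
Relative intensity = 0.095971 / 0.342827 × 100 = 27.99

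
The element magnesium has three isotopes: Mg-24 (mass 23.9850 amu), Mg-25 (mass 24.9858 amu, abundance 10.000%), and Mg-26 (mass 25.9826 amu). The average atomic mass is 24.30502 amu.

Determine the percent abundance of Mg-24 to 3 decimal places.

The remaining 90.000% is split between Mg-24 (fraction x) and Mg-26 (fraction 0.90000 − x).
Substituting: 23.9850x + 25.9826(0.90000 − x) = 21.80644
(23.9850 − 25.9826)x = -1.5779  ⇒  x = 0.78990, y = 0.11010
Mg-24: 78.990%, Mg-26: 11.010%.

78.990%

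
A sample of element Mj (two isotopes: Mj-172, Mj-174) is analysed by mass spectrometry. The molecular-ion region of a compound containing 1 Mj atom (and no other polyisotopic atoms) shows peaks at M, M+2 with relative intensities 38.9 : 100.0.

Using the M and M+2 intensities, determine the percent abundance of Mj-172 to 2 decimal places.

28.01%

Write p for the Mj-172 fraction. I(M+2)/I(M) = [C(1,1)·p^0·(1−p)] / p^1 = 1·(1−p)/p = 100.0/38.9 = 2.5707
(1−p)/p = 2.5707/1 = 2.5707  ⇒  p = 1/(1 + 2.5707) = 0.2801
Mj-172: 28.01%, Mj-174: 71.99%.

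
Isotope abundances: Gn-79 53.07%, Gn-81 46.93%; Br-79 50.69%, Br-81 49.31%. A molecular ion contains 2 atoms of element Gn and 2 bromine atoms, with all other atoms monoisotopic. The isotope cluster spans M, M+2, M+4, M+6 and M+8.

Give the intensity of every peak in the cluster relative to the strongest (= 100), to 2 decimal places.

19.35 : 71.85 : 100.00 : 61.81 : 14.32

Element Gn pattern (n=2): 0.28164249 : 0.49811502 : 0.22024249
Bromine pattern (n=2): 0.25694761 : 0.49990478 : 0.24314761
Convolve the two distributions (both contribute in 2-u steps):
  M: 0.28164249×0.25694761 = 0.072367
  M+2: 0.28164249×0.49990478 + 0.49811502×0.25694761 = 0.268784
  M+4: 0.28164249×0.24314761 + 0.49811502×0.49990478 + 0.22024249×0.25694761 = 0.374082
  M+6: 0.49811502×0.24314761 + 0.22024249×0.49990478 = 0.231216
  M+8: 0.22024249×0.24314761 = 0.053551
Scale to base peak (0.374082) = 100: 19.35 : 71.85 : 100.00 : 61.81 : 14.32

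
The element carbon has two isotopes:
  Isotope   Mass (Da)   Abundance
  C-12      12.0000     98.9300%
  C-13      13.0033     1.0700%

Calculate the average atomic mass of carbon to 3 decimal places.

12.011 Da

Ar = Σ fᵢ·mᵢ = 0.989300 × 12.0000 + 0.010700 × 13.0033
= 11.87160 + 0.13914 = 12.01074 Da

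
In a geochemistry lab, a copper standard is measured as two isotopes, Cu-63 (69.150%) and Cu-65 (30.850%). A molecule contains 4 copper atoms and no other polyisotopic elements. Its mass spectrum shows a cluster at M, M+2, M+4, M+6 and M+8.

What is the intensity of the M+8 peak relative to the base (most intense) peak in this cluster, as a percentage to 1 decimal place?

2.2%

(0.69150 + 0.30850)^4 gives M 0.2286, M+2 0.4080, M+4 0.2731, M+6 0.0812, M+8 0.0091; the largest is M+2.
P(M+2) = C(4,1) × 0.69150^3 × 0.30850^1 = 4 × 0.33065611 × 0.3085 = 0.408030 (base)
P(M+8) = C(4,4) × 0.69150^0 × 0.30850^4 = 1 × 1.0000 × 0.00905776 = 0.009058
Relative intensity = 0.009058 / 0.408030 × 100 = 2.2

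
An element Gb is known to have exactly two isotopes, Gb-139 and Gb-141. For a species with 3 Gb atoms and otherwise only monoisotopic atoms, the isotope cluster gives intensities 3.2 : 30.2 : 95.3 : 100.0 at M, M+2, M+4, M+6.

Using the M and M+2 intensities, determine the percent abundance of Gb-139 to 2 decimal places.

Write p for the Gb-139 fraction. I(M+2)/I(M) = [C(3,1)·p^2·(1−p)] / p^3 = 3·(1−p)/p = 30.2/3.2 = 9.4375
(1−p)/p = 9.4375/3 = 3.1458  ⇒  p = 1/(1 + 3.1458) = 0.2412
Gb-139: 24.12%, Gb-141: 75.88%.

24.12%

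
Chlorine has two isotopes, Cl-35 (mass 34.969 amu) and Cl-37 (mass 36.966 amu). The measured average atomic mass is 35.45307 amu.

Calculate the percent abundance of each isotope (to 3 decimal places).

With x = fraction of Cl-35 (so Cl-37 is 1 − x):
34.969·x + 36.966·(1 − x) = 35.45307
(34.969 − 36.966)·x = 35.45307 − 36.966
x = -1.51293 / -1.997 = 0.75760 → 75.760% Cl-35, 24.240% Cl-37.

Cl-35: 75.760%, Cl-37: 24.240%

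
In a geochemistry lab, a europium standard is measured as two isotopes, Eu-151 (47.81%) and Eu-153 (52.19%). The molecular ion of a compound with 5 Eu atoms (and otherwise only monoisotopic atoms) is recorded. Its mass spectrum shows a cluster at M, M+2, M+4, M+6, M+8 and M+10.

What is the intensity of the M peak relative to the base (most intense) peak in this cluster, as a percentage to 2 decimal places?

7.69%

Term probabilities: M 0.0250, M+2 0.1363, M+4 0.2977, M+6 0.3249, M+8 0.1774, M+10 0.0387. Base peak = M+6.
P(M+6) = C(5,3) × 0.4781^2 × 0.5219^3 = 10 × 0.22857961 × 0.14215492 = 0.324937 (base)
P(M) = C(5,0) × 0.4781^5 × 0.5219^0 = 1 × 0.02498007 × 1.0000 = 0.024980
Relative intensity = 0.024980 / 0.324937 × 100 = 7.69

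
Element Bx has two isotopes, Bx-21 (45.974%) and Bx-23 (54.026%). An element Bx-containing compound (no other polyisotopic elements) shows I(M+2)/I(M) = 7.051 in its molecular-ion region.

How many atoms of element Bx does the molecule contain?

6

For n independent Bx atoms, I(M+2)/I(M) = n · (abundance Bx-23) / (abundance Bx-21) = n · 0.54026/0.45974.
n = 7.051 × 0.45974/0.54026 = 6.00 ≈ 6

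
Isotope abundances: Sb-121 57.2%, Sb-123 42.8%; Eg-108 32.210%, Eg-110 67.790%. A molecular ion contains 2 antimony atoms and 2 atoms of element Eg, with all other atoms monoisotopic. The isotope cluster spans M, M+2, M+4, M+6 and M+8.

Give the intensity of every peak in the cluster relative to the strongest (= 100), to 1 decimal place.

Antimony pattern (n=2): 0.327184 : 0.489632 : 0.183184
Element Eg pattern (n=2): 0.10374841 : 0.43670318 : 0.45954841
Convolve the two distributions (both contribute in 2-u steps):
  M: 0.327184×0.10374841 = 0.033945
  M+2: 0.327184×0.43670318 + 0.489632×0.10374841 = 0.193681
  M+4: 0.327184×0.45954841 + 0.489632×0.43670318 + 0.183184×0.10374841 = 0.383186
  M+6: 0.489632×0.45954841 + 0.183184×0.43670318 = 0.305007
  M+8: 0.183184×0.45954841 = 0.084182
Scale to base peak (0.383186) = 100: 8.9 : 50.5 : 100.0 : 79.6 : 22.0

8.9 : 50.5 : 100.0 : 79.6 : 22.0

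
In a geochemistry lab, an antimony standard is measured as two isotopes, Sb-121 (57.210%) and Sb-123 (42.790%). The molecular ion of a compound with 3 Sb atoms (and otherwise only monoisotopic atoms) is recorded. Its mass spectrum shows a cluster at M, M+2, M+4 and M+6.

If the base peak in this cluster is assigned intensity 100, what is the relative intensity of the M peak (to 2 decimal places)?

Term probabilities: M 0.1872, M+2 0.4202, M+4 0.3143, M+6 0.0783. Base peak = M+2.
P(M+2) = C(3,1) × 0.57210^2 × 0.42790^1 = 3 × 0.32729841 × 0.4279 = 0.420153 (base)
P(M) = C(3,0) × 0.57210^3 × 0.42790^0 = 1 × 0.18724742 × 1.0000 = 0.187247
Relative intensity = 0.187247 / 0.420153 × 100 = 44.57

44.57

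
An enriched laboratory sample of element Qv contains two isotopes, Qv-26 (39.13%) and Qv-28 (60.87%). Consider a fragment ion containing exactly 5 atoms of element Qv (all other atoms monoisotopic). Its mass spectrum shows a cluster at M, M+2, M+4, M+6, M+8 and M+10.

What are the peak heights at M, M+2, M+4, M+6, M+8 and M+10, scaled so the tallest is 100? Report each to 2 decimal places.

2.66 : 20.66 : 64.28 : 100.00 : 77.78 : 24.20

The 5 Qv atoms are independent, so intensities follow the terms of (0.3913 + 0.6087)^5.
P(M) = 0.3913^5 = 0.009174
P(M+2) = 5 × 0.3913^4 × 0.6087^1 = 0.071353
P(M+4) = 10 × 0.3913^3 × 0.6087^2 = 0.221991
P(M+6) = 10 × 0.3913^2 × 0.6087^3 = 0.345326
P(M+8) = 5 × 0.3913^1 × 0.6087^4 = 0.268592
P(M+10) = 0.6087^5 = 0.083563
The M+6 peak is largest (0.345326); scaling to 100 gives 2.66 : 20.66 : 64.28 : 100.00 : 77.78 : 24.20.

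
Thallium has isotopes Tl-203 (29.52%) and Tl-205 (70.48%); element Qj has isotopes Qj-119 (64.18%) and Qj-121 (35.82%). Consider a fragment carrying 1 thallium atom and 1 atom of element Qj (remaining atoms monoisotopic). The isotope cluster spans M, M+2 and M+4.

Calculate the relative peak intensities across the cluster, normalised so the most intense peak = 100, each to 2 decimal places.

Thallium pattern (n=1): 0.2952 : 0.7048
Element Qj pattern (n=1): 0.6418 : 0.3582
Convolve the two distributions (both contribute in 2-u steps):
  M: 0.2952×0.6418 = 0.189459
  M+2: 0.2952×0.3582 + 0.7048×0.6418 = 0.558081
  M+4: 0.7048×0.3582 = 0.252459
Scale to base peak (0.558081) = 100: 33.95 : 100.00 : 45.24

33.95 : 100.00 : 45.24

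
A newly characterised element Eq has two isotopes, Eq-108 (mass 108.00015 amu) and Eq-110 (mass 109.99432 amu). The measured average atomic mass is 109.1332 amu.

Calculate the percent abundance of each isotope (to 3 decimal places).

Eq-108: 43.182%, Eq-110: 56.818%

Let x be the fractional abundance of Eq-108; then Eq-110 has abundance 1 − x.
108.00015·x + 109.99432·(1 − x) = 109.1332
(108.00015 − 109.99432)·x = 109.1332 − 109.99432
x = -0.86112 / -1.99417 = 0.43182 → 43.182% Eq-108, 56.818% Eq-110.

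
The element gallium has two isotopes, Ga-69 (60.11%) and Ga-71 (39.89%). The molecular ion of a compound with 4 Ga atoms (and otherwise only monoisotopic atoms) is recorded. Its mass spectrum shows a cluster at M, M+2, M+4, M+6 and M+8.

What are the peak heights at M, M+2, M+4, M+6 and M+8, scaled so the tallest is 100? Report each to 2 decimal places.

37.67 : 100.00 : 99.54 : 44.04 : 7.31

The 4 Ga atoms are independent, so intensities follow the terms of (0.6011 + 0.3989)^4.
P(M) = 0.6011^4 = 0.130553
P(M+2) = 4 × 0.6011^3 × 0.3989^1 = 0.346549
P(M+4) = 6 × 0.6011^2 × 0.3989^2 = 0.344963
P(M+6) = 4 × 0.6011^1 × 0.3989^3 = 0.152616
P(M+8) = 0.3989^4 = 0.025320
The M+2 peak is largest (0.346549); scaling to 100 gives 37.67 : 100.00 : 99.54 : 44.04 : 7.31.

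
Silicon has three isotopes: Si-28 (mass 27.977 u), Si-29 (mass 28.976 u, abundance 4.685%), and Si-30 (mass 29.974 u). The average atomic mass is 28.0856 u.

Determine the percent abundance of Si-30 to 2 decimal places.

3.09%

Let x and y be the fractions of Si-28 and Si-30. Then x + y = 1 − 0.04685 = 0.95315 and 27.977x + 29.974y = 28.0856 − 0.04685×28.976 = 26.7280744.
Substituting: 27.977x + 29.974(0.95315 − x) = 26.7280744
(27.977 − 29.974)x = -1.8416437  ⇒  x = 0.92221, y = 0.03094
Si-28: 92.22%, Si-30: 3.09%.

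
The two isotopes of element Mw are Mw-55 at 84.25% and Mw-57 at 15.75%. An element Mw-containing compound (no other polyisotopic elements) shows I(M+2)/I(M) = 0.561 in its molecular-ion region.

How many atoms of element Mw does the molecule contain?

3

With n Mw atoms, P(M+2)/P(M) = C(n,1)·p^(n−1)q / p^n = n·q/p = n · 0.1575/0.8425.
n = 0.561 × 0.8425/0.1575 = 3.00 ≈ 3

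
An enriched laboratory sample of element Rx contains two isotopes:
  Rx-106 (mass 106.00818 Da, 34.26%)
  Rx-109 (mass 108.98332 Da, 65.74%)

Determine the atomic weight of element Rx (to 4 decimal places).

107.9640 Da

The abundance-weighted mean is 0.3426 × 106.00818 + 0.6574 × 108.98332
= 36.318402 + 71.645635 = 107.964037 Da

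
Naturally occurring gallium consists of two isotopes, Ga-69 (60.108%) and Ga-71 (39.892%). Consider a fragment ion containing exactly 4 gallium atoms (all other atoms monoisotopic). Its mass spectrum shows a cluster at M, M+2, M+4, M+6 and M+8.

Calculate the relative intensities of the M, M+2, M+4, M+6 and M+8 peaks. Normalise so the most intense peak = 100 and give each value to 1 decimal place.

37.7 : 100.0 : 99.6 : 44.0 : 7.3

Expanding (0.60108 + 0.39892)^4:
P(M) = 0.60108^4 = 0.130536
P(M+2) = 4 × 0.60108^3 × 0.39892^1 = 0.346531
P(M+4) = 6 × 0.60108^2 × 0.39892^2 = 0.344975
P(M+6) = 4 × 0.60108^1 × 0.39892^3 = 0.152633
P(M+8) = 0.39892^4 = 0.025325
The M+2 peak is largest (0.346531); scaling to 100 gives 37.7 : 100.0 : 99.6 : 44.0 : 7.3.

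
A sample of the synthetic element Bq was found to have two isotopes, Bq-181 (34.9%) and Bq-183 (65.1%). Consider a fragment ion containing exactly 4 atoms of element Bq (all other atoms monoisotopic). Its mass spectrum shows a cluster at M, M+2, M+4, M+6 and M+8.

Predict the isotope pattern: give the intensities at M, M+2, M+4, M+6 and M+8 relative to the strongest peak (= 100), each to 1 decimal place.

3.9 : 28.7 : 80.4 : 100.0 : 46.6

The 4 Bq atoms are independent, so intensities follow the terms of (0.349 + 0.651)^4.
P(M) = 0.349^4 = 0.014835
P(M+2) = 4 × 0.349^3 × 0.651^1 = 0.110692
P(M+4) = 6 × 0.349^2 × 0.651^2 = 0.309716
P(M+6) = 4 × 0.349^1 × 0.651^3 = 0.385149
P(M+8) = 0.651^4 = 0.179607
The M+6 peak is largest (0.385149); scaling to 100 gives 3.9 : 28.7 : 80.4 : 100.0 : 46.6.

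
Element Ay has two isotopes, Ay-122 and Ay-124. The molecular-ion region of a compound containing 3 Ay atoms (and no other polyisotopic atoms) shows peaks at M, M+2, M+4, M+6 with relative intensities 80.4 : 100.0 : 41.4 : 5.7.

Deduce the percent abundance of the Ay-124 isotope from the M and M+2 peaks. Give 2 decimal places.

Let p = fractional abundance of Ay-122. I(M+2)/I(M) = [C(3,1)·p^2·(1−p)] / p^3 = 3·(1−p)/p = 100.0/80.4 = 1.2438
(1−p)/p = 1.2438/3 = 0.4146  ⇒  p = 1/(1 + 0.4146) = 0.7069
Ay-122: 70.69%, Ay-124: 29.31%.

29.31%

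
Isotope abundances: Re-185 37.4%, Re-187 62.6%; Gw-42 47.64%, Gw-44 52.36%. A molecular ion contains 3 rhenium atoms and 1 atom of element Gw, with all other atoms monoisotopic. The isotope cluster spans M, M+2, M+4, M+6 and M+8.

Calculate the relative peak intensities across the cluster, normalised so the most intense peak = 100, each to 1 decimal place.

Rhenium pattern (n=3): 0.05231362 : 0.26268713 : 0.43968487 : 0.24531438
Element Gw pattern (n=1): 0.4764 : 0.5236
Convolve the two distributions (both contribute in 2-u steps):
  M: 0.05231362×0.4764 = 0.024922
  M+2: 0.05231362×0.5236 + 0.26268713×0.4764 = 0.152536
  M+4: 0.26268713×0.5236 + 0.43968487×0.4764 = 0.347009
  M+6: 0.43968487×0.5236 + 0.24531438×0.4764 = 0.347087
  M+8: 0.24531438×0.5236 = 0.128447
Scale to base peak (0.347087) = 100: 7.2 : 43.9 : 100.0 : 100.0 : 37.0

7.2 : 43.9 : 100.0 : 100.0 : 37.0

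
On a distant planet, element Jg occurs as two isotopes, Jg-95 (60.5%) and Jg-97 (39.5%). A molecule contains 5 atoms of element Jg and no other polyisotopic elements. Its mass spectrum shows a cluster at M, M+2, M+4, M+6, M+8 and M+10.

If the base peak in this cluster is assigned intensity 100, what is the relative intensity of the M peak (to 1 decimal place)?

23.5

Term probabilities: M 0.0811, M+2 0.2646, M+4 0.3455, M+6 0.2256, M+8 0.0736, M+10 0.0096. Base peak = M+4.
P(M+4) = C(5,2) × 0.605^3 × 0.395^2 = 10 × 0.22144512 × 0.156025 = 0.345510 (base)
P(M) = C(5,0) × 0.605^5 × 0.395^0 = 1 × 0.08105445 × 1.0000 = 0.081054
Relative intensity = 0.081054 / 0.345510 × 100 = 23.5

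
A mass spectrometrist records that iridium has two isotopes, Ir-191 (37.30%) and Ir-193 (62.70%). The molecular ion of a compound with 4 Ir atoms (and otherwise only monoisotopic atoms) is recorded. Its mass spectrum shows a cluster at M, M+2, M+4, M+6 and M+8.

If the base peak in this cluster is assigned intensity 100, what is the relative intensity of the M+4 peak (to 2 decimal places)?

Binomial terms of (0.3730 + 0.6270)^4: M 0.0194, M+2 0.1302, M+4 0.3282, M+6 0.3678, M+8 0.1546 → M+6 is the base peak.
P(M+6) = C(4,3) × 0.3730^1 × 0.6270^3 = 4 × 0.3730 × 0.24649188 = 0.367766 (base)
P(M+4) = C(4,2) × 0.3730^2 × 0.6270^2 = 6 × 0.139129 × 0.393129 = 0.328174
Relative intensity = 0.328174 / 0.367766 × 100 = 89.23

89.23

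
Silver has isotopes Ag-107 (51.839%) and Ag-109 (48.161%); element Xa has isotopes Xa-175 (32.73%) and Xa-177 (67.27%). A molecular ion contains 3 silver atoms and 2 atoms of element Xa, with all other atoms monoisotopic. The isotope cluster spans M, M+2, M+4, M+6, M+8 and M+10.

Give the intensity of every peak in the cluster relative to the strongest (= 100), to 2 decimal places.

Silver pattern (n=3): 0.13930601 : 0.38826655 : 0.36071887 : 0.11170857
Element Xa pattern (n=2): 0.10712529 : 0.44034942 : 0.45252529
Convolve the two distributions (both contribute in 2-u steps):
  M: 0.13930601×0.10712529 = 0.014923
  M+2: 0.13930601×0.44034942 + 0.38826655×0.10712529 = 0.102936
  M+4: 0.13930601×0.45252529 + 0.38826655×0.44034942 + 0.36071887×0.10712529 = 0.272655
  M+6: 0.38826655×0.45252529 + 0.36071887×0.44034942 + 0.11170857×0.10712529 = 0.346510
  M+8: 0.36071887×0.45252529 + 0.11170857×0.44034942 = 0.212425
  M+10: 0.11170857×0.45252529 = 0.050551
Scale to base peak (0.346510) = 100: 4.31 : 29.71 : 78.69 : 100.00 : 61.30 : 14.59

4.31 : 29.71 : 78.69 : 100.00 : 61.30 : 14.59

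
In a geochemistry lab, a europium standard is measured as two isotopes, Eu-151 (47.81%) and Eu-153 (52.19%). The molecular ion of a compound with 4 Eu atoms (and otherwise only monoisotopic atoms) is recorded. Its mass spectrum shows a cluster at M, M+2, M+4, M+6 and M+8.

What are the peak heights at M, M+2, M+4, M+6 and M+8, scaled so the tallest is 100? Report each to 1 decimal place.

Expanding (0.4781 + 0.5219)^4:
P(M) = 0.4781^4 = 0.052249
P(M+2) = 4 × 0.4781^3 × 0.5219^1 = 0.228141
P(M+4) = 6 × 0.4781^2 × 0.5219^2 = 0.373563
P(M+6) = 4 × 0.4781^1 × 0.5219^3 = 0.271857
P(M+8) = 0.5219^4 = 0.074191
The M+4 peak is largest (0.373563); scaling to 100 gives 14.0 : 61.1 : 100.0 : 72.8 : 19.9.

14.0 : 61.1 : 100.0 : 72.8 : 19.9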